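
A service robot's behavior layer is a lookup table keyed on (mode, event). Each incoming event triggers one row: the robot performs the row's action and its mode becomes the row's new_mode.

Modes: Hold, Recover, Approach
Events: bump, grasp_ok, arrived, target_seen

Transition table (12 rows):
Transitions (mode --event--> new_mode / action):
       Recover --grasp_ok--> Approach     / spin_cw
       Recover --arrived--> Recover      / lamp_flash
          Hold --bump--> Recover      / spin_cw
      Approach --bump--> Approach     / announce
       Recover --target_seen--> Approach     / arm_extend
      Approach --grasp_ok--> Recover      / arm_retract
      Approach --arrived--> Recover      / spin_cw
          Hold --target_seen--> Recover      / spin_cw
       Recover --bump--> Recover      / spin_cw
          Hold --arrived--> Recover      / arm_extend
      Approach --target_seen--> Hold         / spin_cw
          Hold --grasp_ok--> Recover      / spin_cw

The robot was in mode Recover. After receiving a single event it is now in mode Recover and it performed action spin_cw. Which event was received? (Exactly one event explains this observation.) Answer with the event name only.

bump

try bump: (Recover, bump) → (Recover, spin_cw)  ← matches
try grasp_ok: (Recover, grasp_ok) → (Approach, spin_cw)
try arrived: (Recover, arrived) → (Recover, lamp_flash)
try target_seen: (Recover, target_seen) → (Approach, arm_extend)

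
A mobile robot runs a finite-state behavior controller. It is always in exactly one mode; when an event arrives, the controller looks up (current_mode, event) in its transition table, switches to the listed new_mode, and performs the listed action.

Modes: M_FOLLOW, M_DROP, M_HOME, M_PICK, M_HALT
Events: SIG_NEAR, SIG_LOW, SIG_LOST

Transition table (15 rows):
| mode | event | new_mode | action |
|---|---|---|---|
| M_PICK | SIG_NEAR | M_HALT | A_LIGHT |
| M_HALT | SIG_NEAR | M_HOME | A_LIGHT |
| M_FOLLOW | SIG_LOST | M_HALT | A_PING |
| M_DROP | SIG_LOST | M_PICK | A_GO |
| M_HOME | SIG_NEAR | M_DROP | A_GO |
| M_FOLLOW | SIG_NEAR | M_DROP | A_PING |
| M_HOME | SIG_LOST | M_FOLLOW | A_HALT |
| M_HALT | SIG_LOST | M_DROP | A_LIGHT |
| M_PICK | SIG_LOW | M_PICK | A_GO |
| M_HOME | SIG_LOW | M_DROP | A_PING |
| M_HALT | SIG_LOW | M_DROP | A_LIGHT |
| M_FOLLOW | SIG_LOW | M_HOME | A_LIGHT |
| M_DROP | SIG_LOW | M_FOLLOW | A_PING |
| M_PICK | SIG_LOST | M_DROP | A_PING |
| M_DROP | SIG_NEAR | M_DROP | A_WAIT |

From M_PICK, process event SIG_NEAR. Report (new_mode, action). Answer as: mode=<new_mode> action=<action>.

mode=M_HALT action=A_LIGHT

current mode = M_PICK; filter table to that mode:
  (M_PICK, SIG_NEAR) → (M_HALT, A_LIGHT)  ← event matches
  (M_PICK, SIG_LOW) → (M_PICK, A_GO)
  (M_PICK, SIG_LOST) → (M_DROP, A_PING)
event = SIG_NEAR selects (M_HALT, A_LIGHT)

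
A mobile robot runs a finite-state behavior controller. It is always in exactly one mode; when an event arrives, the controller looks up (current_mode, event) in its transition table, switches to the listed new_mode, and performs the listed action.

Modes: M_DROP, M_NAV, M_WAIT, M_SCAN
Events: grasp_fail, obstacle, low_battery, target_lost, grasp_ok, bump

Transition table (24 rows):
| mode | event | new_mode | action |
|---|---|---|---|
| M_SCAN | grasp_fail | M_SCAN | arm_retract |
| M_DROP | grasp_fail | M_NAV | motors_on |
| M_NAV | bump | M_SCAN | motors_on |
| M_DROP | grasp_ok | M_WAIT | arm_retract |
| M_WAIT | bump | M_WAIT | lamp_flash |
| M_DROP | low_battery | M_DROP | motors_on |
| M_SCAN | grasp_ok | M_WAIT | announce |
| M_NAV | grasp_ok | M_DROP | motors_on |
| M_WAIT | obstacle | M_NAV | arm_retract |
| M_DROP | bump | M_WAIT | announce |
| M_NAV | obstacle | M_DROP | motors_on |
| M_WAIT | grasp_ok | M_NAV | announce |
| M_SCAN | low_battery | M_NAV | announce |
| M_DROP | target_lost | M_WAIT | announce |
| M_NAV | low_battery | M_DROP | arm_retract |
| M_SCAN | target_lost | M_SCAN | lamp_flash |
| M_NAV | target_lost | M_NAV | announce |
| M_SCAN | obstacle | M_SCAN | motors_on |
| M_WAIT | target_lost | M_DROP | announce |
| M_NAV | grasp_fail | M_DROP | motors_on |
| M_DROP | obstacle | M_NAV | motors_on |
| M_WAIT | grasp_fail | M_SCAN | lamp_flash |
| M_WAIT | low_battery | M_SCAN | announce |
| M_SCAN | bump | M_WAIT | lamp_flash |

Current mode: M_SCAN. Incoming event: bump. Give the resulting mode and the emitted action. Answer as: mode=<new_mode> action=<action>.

mode=M_WAIT action=lamp_flash

current mode = M_SCAN; filter table to that mode:
  (M_SCAN, grasp_fail) → (M_SCAN, arm_retract)
  (M_SCAN, grasp_ok) → (M_WAIT, announce)
  (M_SCAN, low_battery) → (M_NAV, announce)
  (M_SCAN, target_lost) → (M_SCAN, lamp_flash)
  (M_SCAN, obstacle) → (M_SCAN, motors_on)
  (M_SCAN, bump) → (M_WAIT, lamp_flash)  ← event matches
event = bump selects (M_WAIT, lamp_flash)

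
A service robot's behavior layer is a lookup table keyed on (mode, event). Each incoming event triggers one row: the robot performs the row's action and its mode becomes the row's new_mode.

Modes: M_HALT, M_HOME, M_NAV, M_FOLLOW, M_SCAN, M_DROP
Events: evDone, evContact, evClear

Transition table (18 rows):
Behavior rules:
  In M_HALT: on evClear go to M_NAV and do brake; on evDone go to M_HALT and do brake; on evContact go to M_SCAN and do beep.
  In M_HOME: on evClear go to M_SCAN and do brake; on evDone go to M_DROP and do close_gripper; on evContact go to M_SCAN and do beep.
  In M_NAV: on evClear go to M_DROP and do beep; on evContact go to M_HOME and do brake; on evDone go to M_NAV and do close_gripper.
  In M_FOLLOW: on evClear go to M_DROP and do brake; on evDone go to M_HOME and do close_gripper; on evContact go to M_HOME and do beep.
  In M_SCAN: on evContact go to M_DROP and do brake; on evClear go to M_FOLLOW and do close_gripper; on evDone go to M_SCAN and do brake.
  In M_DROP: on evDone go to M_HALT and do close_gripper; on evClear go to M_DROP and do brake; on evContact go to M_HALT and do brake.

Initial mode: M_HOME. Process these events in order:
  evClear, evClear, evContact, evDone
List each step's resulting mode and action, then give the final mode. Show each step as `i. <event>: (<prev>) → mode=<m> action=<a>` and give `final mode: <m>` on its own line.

final mode: M_DROP

1. evClear: (M_HOME) → mode=M_SCAN action=brake
2. evClear: (M_SCAN) → mode=M_FOLLOW action=close_gripper
3. evContact: (M_FOLLOW) → mode=M_HOME action=beep
4. evDone: (M_HOME) → mode=M_DROP action=close_gripper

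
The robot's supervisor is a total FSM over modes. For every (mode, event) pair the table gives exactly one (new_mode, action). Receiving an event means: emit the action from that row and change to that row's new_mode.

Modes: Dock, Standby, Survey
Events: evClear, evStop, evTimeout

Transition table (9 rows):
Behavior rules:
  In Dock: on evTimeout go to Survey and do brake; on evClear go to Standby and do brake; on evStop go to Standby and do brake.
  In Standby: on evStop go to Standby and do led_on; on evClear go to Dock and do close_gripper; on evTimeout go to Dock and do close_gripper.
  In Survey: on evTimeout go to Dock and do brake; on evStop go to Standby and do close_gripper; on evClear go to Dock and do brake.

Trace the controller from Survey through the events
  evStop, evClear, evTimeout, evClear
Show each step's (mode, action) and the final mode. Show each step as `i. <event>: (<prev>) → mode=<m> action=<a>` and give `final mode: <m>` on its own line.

1. evStop: (Survey) → mode=Standby action=close_gripper
2. evClear: (Standby) → mode=Dock action=close_gripper
3. evTimeout: (Dock) → mode=Survey action=brake
4. evClear: (Survey) → mode=Dock action=brake

final mode: Dock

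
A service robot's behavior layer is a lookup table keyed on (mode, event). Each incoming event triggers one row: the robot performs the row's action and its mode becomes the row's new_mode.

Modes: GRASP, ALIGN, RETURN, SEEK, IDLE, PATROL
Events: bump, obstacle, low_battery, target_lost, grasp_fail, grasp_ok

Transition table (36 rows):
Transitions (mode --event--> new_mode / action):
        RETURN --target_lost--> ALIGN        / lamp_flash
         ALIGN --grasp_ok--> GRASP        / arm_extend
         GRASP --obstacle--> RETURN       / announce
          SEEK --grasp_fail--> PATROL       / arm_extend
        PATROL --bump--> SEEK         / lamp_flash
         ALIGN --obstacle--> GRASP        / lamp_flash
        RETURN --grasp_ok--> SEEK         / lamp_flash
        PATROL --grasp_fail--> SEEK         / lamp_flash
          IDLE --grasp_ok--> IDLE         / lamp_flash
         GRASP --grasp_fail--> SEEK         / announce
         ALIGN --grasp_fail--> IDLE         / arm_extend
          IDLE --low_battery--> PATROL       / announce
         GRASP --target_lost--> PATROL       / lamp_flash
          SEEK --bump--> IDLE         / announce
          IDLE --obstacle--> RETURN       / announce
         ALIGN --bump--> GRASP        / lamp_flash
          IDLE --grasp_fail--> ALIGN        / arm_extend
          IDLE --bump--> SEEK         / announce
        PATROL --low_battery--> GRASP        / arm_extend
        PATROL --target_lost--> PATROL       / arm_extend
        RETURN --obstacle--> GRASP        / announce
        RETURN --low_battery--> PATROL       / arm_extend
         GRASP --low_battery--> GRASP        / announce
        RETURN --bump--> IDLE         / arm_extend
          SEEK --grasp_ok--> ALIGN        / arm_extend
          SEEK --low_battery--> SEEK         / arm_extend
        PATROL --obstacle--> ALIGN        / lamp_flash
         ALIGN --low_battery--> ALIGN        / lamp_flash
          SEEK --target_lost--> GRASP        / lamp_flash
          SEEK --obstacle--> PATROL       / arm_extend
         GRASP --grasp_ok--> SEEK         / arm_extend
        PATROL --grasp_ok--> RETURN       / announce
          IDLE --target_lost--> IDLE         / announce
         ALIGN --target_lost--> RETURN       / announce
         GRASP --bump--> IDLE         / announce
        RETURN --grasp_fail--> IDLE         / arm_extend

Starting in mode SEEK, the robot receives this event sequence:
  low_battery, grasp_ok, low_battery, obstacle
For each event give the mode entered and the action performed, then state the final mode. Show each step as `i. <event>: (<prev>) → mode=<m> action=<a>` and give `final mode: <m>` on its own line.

1. low_battery: (SEEK) → mode=SEEK action=arm_extend
2. grasp_ok: (SEEK) → mode=ALIGN action=arm_extend
3. low_battery: (ALIGN) → mode=ALIGN action=lamp_flash
4. obstacle: (ALIGN) → mode=GRASP action=lamp_flash

final mode: GRASP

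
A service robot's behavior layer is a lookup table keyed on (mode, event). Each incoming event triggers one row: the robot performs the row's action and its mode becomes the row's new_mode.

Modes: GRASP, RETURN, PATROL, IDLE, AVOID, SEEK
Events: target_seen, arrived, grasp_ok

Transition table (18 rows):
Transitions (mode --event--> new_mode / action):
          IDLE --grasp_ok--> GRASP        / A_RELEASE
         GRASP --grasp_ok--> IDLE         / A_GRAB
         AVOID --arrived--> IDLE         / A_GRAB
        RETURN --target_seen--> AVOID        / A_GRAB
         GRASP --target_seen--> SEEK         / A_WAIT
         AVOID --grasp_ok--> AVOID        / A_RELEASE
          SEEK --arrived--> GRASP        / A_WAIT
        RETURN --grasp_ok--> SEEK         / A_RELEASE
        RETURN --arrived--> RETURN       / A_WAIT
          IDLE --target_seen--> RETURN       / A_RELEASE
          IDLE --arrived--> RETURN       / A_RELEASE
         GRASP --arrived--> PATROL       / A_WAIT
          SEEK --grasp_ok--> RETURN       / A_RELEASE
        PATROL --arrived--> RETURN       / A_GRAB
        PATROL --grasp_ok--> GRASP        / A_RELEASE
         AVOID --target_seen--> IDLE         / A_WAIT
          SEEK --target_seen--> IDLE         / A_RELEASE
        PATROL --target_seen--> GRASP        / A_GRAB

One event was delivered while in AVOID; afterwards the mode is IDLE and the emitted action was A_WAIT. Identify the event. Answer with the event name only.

target_seen

try target_seen: (AVOID, target_seen) → (IDLE, A_WAIT)  ← matches
try arrived: (AVOID, arrived) → (IDLE, A_GRAB)
try grasp_ok: (AVOID, grasp_ok) → (AVOID, A_RELEASE)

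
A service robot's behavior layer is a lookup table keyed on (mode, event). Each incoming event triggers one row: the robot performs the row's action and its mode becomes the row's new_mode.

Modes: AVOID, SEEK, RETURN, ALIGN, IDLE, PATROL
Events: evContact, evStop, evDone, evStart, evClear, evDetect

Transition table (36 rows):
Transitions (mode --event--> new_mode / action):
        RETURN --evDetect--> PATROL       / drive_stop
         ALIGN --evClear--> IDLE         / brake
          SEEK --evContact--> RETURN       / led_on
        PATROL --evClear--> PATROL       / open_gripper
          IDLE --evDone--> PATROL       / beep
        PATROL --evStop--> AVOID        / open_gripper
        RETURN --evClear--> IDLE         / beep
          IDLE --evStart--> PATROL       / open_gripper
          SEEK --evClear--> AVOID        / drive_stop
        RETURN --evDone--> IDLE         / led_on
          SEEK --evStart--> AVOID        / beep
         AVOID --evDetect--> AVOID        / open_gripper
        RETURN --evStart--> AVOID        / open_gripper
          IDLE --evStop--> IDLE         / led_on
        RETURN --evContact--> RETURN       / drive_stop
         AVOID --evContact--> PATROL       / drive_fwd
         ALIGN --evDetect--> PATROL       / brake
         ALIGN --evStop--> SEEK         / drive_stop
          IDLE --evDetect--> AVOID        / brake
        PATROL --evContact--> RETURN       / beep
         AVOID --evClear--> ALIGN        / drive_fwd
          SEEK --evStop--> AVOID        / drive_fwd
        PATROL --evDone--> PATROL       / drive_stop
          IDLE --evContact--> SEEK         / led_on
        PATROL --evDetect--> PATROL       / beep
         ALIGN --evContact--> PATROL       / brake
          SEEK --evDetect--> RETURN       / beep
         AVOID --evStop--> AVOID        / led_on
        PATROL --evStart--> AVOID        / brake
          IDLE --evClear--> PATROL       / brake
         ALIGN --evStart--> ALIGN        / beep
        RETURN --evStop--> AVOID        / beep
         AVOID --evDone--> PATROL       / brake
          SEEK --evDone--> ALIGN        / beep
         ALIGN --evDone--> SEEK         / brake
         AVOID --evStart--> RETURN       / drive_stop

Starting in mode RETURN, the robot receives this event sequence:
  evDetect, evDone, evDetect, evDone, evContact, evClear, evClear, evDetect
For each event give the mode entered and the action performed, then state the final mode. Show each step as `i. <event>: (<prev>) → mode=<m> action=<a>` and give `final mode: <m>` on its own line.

1. evDetect: (RETURN) → mode=PATROL action=drive_stop
2. evDone: (PATROL) → mode=PATROL action=drive_stop
3. evDetect: (PATROL) → mode=PATROL action=beep
4. evDone: (PATROL) → mode=PATROL action=drive_stop
5. evContact: (PATROL) → mode=RETURN action=beep
6. evClear: (RETURN) → mode=IDLE action=beep
7. evClear: (IDLE) → mode=PATROL action=brake
8. evDetect: (PATROL) → mode=PATROL action=beep

final mode: PATROL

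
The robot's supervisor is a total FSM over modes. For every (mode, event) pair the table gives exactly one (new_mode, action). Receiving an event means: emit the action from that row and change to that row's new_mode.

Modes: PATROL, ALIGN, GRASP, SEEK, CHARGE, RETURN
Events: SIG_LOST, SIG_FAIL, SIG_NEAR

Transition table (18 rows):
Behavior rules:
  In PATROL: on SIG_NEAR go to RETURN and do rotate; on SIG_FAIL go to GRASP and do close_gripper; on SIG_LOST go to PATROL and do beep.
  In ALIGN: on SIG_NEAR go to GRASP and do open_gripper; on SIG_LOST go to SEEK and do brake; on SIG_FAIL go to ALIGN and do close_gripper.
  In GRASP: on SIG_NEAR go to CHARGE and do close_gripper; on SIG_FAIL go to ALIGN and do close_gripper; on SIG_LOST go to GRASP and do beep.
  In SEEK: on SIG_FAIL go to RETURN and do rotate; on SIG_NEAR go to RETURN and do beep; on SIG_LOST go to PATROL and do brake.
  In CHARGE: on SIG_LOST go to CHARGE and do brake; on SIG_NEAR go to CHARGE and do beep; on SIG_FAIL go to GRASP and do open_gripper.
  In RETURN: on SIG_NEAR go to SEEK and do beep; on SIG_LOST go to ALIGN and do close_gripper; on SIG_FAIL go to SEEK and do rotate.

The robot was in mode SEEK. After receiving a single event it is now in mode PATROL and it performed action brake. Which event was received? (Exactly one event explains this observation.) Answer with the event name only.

try SIG_LOST: (SEEK, SIG_LOST) → (PATROL, brake)  ← matches
try SIG_FAIL: (SEEK, SIG_FAIL) → (RETURN, rotate)
try SIG_NEAR: (SEEK, SIG_NEAR) → (RETURN, beep)

SIG_LOST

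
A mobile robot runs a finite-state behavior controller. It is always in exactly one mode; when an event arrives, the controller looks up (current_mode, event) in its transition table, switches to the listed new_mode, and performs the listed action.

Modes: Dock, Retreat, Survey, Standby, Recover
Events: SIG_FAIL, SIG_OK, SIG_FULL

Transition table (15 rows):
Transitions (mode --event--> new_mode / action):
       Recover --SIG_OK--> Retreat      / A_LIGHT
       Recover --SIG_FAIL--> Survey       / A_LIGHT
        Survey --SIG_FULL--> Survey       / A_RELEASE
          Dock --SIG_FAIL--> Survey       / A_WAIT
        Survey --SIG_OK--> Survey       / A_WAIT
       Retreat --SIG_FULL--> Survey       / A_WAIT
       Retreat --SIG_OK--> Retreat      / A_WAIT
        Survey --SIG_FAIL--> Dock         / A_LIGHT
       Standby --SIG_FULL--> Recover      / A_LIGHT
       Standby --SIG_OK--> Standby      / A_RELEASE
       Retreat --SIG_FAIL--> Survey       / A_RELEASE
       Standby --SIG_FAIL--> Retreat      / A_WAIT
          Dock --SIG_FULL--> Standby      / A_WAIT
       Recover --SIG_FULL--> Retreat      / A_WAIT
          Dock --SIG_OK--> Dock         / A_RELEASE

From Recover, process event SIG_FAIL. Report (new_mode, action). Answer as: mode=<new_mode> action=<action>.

current mode = Recover; filter table to that mode:
  (Recover, SIG_OK) → (Retreat, A_LIGHT)
  (Recover, SIG_FAIL) → (Survey, A_LIGHT)  ← event matches
  (Recover, SIG_FULL) → (Retreat, A_WAIT)
event = SIG_FAIL selects (Survey, A_LIGHT)

mode=Survey action=A_LIGHT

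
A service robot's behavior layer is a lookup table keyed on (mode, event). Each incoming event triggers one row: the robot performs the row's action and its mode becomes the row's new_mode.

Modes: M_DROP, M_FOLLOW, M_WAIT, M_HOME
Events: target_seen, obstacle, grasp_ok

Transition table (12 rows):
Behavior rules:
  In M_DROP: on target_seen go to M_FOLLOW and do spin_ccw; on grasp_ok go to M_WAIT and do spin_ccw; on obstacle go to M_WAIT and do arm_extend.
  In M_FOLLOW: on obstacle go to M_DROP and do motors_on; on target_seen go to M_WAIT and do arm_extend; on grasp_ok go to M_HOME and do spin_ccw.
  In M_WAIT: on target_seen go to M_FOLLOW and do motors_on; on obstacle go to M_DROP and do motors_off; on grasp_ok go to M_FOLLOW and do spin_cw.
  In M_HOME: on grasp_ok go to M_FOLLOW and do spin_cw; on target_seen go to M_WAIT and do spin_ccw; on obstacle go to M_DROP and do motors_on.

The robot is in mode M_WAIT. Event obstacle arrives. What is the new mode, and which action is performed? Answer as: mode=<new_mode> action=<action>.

current mode = M_WAIT; filter table to that mode:
  (M_WAIT, target_seen) → (M_FOLLOW, motors_on)
  (M_WAIT, obstacle) → (M_DROP, motors_off)  ← event matches
  (M_WAIT, grasp_ok) → (M_FOLLOW, spin_cw)
event = obstacle selects (M_DROP, motors_off)

mode=M_DROP action=motors_off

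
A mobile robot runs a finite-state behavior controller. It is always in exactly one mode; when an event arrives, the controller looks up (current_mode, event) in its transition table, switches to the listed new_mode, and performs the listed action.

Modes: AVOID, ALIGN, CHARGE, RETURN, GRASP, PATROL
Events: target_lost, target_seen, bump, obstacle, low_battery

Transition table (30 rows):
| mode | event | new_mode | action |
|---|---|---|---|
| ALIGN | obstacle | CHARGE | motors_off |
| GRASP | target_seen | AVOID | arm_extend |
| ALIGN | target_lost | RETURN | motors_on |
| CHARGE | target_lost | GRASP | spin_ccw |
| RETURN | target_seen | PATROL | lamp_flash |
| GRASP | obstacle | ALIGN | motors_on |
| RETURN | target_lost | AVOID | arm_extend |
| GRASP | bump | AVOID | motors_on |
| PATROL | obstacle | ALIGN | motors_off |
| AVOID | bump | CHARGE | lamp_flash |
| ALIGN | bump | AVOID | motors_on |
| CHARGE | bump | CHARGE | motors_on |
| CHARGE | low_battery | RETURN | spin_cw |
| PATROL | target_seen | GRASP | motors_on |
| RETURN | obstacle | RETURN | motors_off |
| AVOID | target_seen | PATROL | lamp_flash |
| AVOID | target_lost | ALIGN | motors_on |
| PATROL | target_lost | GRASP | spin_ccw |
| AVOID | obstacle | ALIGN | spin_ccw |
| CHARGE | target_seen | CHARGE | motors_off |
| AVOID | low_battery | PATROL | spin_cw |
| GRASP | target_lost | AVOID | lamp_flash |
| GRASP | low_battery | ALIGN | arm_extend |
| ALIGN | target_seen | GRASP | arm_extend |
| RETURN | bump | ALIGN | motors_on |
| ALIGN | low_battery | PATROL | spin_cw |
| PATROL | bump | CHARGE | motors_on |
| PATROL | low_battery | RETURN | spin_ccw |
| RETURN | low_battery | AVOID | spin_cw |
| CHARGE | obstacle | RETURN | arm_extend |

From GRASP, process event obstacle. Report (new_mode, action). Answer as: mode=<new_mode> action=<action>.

current mode = GRASP; filter table to that mode:
  (GRASP, target_seen) → (AVOID, arm_extend)
  (GRASP, obstacle) → (ALIGN, motors_on)  ← event matches
  (GRASP, bump) → (AVOID, motors_on)
  (GRASP, target_lost) → (AVOID, lamp_flash)
  (GRASP, low_battery) → (ALIGN, arm_extend)
event = obstacle selects (ALIGN, motors_on)

mode=ALIGN action=motors_on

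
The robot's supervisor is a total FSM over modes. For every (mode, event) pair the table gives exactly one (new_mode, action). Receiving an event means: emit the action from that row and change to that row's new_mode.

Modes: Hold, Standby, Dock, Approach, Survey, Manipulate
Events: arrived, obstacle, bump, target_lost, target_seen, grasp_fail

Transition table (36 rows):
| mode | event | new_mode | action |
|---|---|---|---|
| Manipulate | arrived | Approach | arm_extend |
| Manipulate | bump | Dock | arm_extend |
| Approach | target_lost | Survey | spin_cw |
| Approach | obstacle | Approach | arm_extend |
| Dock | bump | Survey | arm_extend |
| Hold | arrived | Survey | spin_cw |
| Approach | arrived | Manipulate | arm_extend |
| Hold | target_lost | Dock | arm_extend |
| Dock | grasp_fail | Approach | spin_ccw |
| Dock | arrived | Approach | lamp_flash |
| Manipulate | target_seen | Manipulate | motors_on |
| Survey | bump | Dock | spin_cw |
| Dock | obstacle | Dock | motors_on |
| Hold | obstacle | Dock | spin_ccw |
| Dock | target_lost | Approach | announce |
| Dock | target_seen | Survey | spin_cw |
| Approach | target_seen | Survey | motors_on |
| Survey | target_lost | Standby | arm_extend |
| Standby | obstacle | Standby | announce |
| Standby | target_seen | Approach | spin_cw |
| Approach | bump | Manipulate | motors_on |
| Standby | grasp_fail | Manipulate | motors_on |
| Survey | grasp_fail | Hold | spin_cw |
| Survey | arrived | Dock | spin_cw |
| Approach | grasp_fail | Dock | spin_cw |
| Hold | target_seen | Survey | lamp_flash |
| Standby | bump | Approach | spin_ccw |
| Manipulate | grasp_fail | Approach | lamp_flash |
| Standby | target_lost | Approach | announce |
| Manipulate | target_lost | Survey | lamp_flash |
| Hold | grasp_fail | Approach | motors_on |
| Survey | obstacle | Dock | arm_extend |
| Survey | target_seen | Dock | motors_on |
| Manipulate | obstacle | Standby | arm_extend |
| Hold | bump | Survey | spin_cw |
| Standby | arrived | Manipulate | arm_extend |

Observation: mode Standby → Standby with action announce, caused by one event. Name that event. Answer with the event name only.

try arrived: (Standby, arrived) → (Manipulate, arm_extend)
try obstacle: (Standby, obstacle) → (Standby, announce)  ← matches
try bump: (Standby, bump) → (Approach, spin_ccw)
try target_lost: (Standby, target_lost) → (Approach, announce)
try target_seen: (Standby, target_seen) → (Approach, spin_cw)
try grasp_fail: (Standby, grasp_fail) → (Manipulate, motors_on)

obstacle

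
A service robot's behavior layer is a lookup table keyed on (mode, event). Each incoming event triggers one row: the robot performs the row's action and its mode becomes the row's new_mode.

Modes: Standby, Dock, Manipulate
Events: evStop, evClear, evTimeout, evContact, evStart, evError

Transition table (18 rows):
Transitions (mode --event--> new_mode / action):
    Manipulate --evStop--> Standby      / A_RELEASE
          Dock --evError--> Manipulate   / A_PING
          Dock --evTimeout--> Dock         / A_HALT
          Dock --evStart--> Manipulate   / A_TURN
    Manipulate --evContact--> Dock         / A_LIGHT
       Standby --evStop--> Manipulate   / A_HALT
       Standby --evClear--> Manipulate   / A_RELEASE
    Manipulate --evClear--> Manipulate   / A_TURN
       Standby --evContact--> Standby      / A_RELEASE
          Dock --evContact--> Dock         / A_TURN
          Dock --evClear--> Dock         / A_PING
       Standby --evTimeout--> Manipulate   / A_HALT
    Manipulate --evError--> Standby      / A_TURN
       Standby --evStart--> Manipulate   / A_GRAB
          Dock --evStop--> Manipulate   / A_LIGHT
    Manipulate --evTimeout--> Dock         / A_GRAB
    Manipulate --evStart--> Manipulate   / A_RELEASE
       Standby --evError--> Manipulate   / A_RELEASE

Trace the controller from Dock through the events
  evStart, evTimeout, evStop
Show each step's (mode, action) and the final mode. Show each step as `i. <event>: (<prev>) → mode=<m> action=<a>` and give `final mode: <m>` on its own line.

final mode: Manipulate

1. evStart: (Dock) → mode=Manipulate action=A_TURN
2. evTimeout: (Manipulate) → mode=Dock action=A_GRAB
3. evStop: (Dock) → mode=Manipulate action=A_LIGHT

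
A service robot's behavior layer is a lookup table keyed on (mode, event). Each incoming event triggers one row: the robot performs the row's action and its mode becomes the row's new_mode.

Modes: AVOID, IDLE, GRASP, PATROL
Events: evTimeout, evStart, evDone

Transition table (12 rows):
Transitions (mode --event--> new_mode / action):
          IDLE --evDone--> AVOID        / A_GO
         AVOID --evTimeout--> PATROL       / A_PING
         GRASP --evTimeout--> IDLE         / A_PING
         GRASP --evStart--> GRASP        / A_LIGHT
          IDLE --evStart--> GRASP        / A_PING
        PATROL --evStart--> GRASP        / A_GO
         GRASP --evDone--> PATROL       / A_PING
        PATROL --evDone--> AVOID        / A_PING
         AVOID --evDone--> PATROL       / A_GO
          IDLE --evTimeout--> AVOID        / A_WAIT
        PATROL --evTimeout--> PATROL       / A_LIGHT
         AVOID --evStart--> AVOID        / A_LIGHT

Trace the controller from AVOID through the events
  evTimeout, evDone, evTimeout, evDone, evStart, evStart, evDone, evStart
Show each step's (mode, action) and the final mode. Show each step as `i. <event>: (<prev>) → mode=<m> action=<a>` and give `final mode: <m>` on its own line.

final mode: GRASP

1. evTimeout: (AVOID) → mode=PATROL action=A_PING
2. evDone: (PATROL) → mode=AVOID action=A_PING
3. evTimeout: (AVOID) → mode=PATROL action=A_PING
4. evDone: (PATROL) → mode=AVOID action=A_PING
5. evStart: (AVOID) → mode=AVOID action=A_LIGHT
6. evStart: (AVOID) → mode=AVOID action=A_LIGHT
7. evDone: (AVOID) → mode=PATROL action=A_GO
8. evStart: (PATROL) → mode=GRASP action=A_GO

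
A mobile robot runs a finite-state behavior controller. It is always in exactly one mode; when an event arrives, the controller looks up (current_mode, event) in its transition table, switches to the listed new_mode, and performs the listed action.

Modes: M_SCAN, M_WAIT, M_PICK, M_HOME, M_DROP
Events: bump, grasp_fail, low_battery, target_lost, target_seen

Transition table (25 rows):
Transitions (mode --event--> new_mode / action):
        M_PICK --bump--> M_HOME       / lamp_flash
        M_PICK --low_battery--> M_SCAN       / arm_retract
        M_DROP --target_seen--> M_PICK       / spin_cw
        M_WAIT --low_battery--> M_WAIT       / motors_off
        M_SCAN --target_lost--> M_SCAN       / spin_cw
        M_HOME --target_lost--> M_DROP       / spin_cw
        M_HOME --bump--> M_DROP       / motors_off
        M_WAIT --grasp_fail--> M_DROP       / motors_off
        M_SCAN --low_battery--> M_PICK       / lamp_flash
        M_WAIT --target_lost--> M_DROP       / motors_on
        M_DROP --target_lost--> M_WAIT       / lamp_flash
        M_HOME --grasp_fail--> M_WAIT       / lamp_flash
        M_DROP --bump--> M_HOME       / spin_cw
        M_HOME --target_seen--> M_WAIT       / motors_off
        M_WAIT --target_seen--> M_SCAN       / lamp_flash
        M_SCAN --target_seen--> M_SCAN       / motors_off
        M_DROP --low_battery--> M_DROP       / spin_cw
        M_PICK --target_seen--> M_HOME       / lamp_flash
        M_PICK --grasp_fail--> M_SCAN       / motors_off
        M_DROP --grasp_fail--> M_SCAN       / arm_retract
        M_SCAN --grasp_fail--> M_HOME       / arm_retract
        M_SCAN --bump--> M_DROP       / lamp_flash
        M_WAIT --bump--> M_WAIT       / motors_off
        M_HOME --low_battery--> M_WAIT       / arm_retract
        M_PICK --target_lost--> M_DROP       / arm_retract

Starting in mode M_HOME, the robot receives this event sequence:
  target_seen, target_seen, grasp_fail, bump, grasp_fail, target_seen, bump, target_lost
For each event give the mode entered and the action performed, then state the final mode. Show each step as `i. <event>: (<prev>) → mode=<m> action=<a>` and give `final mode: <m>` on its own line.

1. target_seen: (M_HOME) → mode=M_WAIT action=motors_off
2. target_seen: (M_WAIT) → mode=M_SCAN action=lamp_flash
3. grasp_fail: (M_SCAN) → mode=M_HOME action=arm_retract
4. bump: (M_HOME) → mode=M_DROP action=motors_off
5. grasp_fail: (M_DROP) → mode=M_SCAN action=arm_retract
6. target_seen: (M_SCAN) → mode=M_SCAN action=motors_off
7. bump: (M_SCAN) → mode=M_DROP action=lamp_flash
8. target_lost: (M_DROP) → mode=M_WAIT action=lamp_flash

final mode: M_WAIT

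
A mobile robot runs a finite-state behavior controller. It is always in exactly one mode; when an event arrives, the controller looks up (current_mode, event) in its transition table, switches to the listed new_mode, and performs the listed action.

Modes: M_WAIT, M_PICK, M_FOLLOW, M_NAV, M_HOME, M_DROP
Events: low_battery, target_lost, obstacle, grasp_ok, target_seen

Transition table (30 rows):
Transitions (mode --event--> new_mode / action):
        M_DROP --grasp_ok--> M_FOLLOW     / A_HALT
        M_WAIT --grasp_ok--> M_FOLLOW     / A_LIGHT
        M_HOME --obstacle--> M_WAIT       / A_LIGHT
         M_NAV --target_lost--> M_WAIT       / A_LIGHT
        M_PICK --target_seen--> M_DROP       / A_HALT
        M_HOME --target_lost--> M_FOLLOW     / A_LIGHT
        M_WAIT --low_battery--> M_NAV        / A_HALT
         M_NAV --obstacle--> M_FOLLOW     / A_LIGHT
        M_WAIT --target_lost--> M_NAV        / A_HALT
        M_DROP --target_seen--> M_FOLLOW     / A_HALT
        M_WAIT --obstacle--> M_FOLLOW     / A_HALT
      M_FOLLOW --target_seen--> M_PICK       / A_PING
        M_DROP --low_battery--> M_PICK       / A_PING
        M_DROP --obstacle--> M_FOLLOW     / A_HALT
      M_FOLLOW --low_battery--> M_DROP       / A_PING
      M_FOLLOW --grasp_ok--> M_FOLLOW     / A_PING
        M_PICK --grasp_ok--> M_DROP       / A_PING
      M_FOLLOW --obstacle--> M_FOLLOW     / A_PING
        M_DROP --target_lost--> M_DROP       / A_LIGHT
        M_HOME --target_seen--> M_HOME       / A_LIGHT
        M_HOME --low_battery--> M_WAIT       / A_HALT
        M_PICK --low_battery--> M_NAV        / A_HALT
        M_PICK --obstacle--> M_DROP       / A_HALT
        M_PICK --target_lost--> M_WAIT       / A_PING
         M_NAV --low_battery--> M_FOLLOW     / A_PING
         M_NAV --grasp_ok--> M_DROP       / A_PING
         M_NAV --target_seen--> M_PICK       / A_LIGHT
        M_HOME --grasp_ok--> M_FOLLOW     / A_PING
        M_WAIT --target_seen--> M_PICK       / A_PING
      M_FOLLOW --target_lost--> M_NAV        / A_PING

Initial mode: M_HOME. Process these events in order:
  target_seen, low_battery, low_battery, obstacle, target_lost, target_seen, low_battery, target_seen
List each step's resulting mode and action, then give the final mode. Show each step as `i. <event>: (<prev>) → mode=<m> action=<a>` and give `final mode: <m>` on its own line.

final mode: M_PICK

1. target_seen: (M_HOME) → mode=M_HOME action=A_LIGHT
2. low_battery: (M_HOME) → mode=M_WAIT action=A_HALT
3. low_battery: (M_WAIT) → mode=M_NAV action=A_HALT
4. obstacle: (M_NAV) → mode=M_FOLLOW action=A_LIGHT
5. target_lost: (M_FOLLOW) → mode=M_NAV action=A_PING
6. target_seen: (M_NAV) → mode=M_PICK action=A_LIGHT
7. low_battery: (M_PICK) → mode=M_NAV action=A_HALT
8. target_seen: (M_NAV) → mode=M_PICK action=A_LIGHT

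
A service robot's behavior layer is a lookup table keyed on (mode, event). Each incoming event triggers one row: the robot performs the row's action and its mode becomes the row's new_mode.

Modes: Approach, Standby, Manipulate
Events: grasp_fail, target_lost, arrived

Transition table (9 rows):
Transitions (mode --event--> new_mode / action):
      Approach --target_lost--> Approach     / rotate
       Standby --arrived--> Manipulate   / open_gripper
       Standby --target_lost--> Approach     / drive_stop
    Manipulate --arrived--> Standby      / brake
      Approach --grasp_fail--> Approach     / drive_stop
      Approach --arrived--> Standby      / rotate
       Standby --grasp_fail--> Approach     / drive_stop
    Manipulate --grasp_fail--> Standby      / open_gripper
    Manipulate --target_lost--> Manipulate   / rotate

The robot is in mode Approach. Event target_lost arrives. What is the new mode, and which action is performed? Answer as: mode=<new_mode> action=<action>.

mode=Approach action=rotate

current mode = Approach; filter table to that mode:
  (Approach, target_lost) → (Approach, rotate)  ← event matches
  (Approach, grasp_fail) → (Approach, drive_stop)
  (Approach, arrived) → (Standby, rotate)
event = target_lost selects (Approach, rotate)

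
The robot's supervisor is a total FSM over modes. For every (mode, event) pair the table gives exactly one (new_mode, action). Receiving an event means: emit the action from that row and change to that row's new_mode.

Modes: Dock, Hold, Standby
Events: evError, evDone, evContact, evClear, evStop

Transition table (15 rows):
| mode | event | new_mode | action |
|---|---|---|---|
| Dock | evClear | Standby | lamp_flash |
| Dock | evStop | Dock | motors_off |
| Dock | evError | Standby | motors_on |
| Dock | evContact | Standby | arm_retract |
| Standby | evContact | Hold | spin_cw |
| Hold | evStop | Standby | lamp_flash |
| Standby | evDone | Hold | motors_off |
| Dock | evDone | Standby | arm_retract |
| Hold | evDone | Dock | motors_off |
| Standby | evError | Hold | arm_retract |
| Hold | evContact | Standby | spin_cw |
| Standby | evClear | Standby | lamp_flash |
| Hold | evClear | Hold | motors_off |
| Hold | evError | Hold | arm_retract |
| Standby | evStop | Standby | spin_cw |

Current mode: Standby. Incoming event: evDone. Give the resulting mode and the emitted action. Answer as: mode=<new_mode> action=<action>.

mode=Hold action=motors_off

current mode = Standby; filter table to that mode:
  (Standby, evContact) → (Hold, spin_cw)
  (Standby, evDone) → (Hold, motors_off)  ← event matches
  (Standby, evError) → (Hold, arm_retract)
  (Standby, evClear) → (Standby, lamp_flash)
  (Standby, evStop) → (Standby, spin_cw)
event = evDone selects (Hold, motors_off)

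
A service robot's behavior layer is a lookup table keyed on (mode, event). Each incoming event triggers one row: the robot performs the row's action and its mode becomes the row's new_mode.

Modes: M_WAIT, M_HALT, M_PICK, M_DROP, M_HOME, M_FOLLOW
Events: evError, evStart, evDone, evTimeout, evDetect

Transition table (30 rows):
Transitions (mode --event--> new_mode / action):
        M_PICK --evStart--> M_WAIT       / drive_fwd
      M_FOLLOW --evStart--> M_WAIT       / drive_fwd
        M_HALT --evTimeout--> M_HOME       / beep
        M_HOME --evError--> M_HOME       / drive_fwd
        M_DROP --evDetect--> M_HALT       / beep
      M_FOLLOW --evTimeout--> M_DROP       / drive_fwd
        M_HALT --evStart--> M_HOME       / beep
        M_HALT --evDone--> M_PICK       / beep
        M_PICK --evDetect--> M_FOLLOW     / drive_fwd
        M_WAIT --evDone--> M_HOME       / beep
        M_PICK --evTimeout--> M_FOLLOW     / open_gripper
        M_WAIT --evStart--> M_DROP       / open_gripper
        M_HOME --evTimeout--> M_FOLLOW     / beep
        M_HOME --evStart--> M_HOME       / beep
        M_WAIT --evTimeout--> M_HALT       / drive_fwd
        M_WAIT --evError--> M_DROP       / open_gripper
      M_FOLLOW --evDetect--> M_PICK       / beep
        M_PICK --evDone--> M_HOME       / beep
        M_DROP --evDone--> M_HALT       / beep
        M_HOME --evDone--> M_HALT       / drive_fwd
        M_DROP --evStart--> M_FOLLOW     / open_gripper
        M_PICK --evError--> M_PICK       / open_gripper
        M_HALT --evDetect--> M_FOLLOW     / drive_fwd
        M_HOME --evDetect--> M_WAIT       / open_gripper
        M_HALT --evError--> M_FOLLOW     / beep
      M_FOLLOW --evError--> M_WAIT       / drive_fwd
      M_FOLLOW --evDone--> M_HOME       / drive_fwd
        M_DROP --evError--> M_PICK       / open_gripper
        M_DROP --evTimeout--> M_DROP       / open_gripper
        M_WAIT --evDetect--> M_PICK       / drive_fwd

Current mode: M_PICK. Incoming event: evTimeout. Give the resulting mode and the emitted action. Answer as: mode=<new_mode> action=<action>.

mode=M_FOLLOW action=open_gripper

current mode = M_PICK; filter table to that mode:
  (M_PICK, evStart) → (M_WAIT, drive_fwd)
  (M_PICK, evDetect) → (M_FOLLOW, drive_fwd)
  (M_PICK, evTimeout) → (M_FOLLOW, open_gripper)  ← event matches
  (M_PICK, evDone) → (M_HOME, beep)
  (M_PICK, evError) → (M_PICK, open_gripper)
event = evTimeout selects (M_FOLLOW, open_gripper)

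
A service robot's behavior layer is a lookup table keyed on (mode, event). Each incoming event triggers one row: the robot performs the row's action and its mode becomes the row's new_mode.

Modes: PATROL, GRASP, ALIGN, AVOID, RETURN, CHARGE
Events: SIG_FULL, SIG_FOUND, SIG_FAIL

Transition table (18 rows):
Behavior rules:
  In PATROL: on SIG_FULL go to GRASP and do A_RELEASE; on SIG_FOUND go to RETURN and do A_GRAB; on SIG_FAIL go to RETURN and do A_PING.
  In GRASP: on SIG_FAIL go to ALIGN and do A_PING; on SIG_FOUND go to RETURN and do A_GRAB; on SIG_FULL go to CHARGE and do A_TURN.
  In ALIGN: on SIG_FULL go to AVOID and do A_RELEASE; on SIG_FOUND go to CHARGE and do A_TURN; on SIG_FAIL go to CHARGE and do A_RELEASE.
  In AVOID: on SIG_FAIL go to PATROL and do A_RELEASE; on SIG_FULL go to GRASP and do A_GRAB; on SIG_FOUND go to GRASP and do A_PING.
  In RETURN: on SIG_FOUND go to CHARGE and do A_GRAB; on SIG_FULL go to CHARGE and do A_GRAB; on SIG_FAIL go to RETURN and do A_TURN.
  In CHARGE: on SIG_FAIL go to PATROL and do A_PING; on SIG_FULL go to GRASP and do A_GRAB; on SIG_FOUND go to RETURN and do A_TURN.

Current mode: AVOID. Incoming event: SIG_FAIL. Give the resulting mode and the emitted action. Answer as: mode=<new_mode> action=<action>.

mode=PATROL action=A_RELEASE

current mode = AVOID; filter table to that mode:
  (AVOID, SIG_FAIL) → (PATROL, A_RELEASE)  ← event matches
  (AVOID, SIG_FULL) → (GRASP, A_GRAB)
  (AVOID, SIG_FOUND) → (GRASP, A_PING)
event = SIG_FAIL selects (PATROL, A_RELEASE)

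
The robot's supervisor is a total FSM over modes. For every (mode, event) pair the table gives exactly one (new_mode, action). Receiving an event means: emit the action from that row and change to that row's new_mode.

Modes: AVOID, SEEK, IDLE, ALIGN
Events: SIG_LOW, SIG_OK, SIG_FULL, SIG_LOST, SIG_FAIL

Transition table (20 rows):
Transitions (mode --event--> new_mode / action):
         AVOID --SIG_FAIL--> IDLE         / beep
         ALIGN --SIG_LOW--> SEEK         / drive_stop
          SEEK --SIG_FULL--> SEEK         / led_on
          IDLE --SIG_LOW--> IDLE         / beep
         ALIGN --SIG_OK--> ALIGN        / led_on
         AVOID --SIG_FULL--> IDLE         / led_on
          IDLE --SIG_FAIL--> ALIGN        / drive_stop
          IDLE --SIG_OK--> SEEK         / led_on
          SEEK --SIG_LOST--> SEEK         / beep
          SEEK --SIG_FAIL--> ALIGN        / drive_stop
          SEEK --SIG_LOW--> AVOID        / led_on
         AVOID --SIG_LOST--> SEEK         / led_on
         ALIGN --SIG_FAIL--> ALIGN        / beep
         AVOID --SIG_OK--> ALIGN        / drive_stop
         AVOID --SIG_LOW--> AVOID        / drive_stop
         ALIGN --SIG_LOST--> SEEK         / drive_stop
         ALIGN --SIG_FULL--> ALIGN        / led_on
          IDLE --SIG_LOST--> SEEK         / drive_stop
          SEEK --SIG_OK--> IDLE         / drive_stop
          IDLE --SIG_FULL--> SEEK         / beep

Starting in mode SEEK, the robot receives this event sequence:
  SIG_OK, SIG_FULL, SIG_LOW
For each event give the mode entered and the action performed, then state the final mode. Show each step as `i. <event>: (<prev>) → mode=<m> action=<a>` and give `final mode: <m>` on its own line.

1. SIG_OK: (SEEK) → mode=IDLE action=drive_stop
2. SIG_FULL: (IDLE) → mode=SEEK action=beep
3. SIG_LOW: (SEEK) → mode=AVOID action=led_on

final mode: AVOID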